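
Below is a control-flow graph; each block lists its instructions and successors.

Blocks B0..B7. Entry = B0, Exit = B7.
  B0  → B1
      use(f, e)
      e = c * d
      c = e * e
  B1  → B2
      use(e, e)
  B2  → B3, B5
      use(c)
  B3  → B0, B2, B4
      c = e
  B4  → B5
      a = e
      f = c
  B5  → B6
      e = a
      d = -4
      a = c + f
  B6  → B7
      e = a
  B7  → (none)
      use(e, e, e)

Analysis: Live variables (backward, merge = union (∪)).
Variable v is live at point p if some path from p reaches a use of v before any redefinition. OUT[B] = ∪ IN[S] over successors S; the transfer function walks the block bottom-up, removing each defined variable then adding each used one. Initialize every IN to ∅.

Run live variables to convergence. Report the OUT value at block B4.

Per-block solution:
  B0:  IN={a, c, d, e, f}  OUT={a, c, d, e, f}
  B1:  IN={a, c, d, e, f}  OUT={a, c, d, e, f}
  B2:  IN={a, c, d, e, f}  OUT={a, c, d, e, f}
  B3:  IN={a, d, e, f}  OUT={a, c, d, e, f}
  B4:  IN={c, e}  OUT={a, c, f}
  B5:  IN={a, c, f}  OUT={a}
  B6:  IN={a}  OUT={e}
  B7:  IN={e}  OUT={}

Merge at B4: OUT[B4] = IN[B5] = {a, c, f}

Answer: {a, c, f}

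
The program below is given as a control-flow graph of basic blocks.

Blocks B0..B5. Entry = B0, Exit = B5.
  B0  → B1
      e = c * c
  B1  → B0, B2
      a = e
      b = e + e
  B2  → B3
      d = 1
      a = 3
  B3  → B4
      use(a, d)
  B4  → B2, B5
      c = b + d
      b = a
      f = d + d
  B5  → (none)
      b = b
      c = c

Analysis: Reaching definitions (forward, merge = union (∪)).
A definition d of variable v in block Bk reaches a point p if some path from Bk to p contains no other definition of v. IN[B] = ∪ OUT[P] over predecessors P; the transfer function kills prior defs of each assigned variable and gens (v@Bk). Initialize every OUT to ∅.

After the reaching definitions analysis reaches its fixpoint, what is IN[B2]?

Fixpoint table:
  B0:  IN={a@B1, b@B1, e@B0}  OUT={a@B1, b@B1, e@B0}
  B1:  IN={a@B1, b@B1, e@B0}  OUT={a@B1, b@B1, e@B0}
  B2:  IN={a@B1, a@B2, b@B1, b@B4, c@B4, d@B2, e@B0, f@B4}  OUT={a@B2, b@B1, b@B4, c@B4, d@B2, e@B0, f@B4}
  B3:  IN={a@B2, b@B1, b@B4, c@B4, d@B2, e@B0, f@B4}  OUT={a@B2, b@B1, b@B4, c@B4, d@B2, e@B0, f@B4}
  B4:  IN={a@B2, b@B1, b@B4, c@B4, d@B2, e@B0, f@B4}  OUT={a@B2, b@B4, c@B4, d@B2, e@B0, f@B4}
  B5:  IN={a@B2, b@B4, c@B4, d@B2, e@B0, f@B4}  OUT={a@B2, b@B5, c@B5, d@B2, e@B0, f@B4}

Merge at B2: IN[B2] = OUT[B1] ⊔ OUT[B4] = {a@B1, a@B2, b@B1, b@B4, c@B4, d@B2, e@B0, f@B4}

Answer: {a@B1, a@B2, b@B1, b@B4, c@B4, d@B2, e@B0, f@B4}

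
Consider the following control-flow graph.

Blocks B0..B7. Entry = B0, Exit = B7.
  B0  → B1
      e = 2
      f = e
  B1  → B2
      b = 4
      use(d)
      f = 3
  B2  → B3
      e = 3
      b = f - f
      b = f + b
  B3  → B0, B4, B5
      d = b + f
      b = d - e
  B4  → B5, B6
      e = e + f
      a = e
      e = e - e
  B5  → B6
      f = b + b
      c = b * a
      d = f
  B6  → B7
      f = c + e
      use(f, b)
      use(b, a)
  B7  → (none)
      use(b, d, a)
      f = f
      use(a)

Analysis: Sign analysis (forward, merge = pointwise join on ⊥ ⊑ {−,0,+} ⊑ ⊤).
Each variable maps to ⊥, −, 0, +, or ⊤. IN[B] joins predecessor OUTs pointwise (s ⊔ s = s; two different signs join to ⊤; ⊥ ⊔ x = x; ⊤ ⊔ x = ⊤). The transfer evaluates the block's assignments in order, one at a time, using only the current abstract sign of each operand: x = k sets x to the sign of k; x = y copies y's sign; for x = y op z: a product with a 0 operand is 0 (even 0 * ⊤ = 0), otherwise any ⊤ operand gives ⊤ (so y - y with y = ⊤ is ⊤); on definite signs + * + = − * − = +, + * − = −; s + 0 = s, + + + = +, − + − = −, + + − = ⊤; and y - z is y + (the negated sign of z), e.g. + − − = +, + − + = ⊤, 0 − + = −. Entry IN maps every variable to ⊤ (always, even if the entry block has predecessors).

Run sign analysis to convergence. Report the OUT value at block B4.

Converged values:
  B0:  IN=(all ⊤)  OUT={e:+, f:+; rest ⊤}
  B1:  IN={e:+, f:+; rest ⊤}  OUT={b:+, e:+, f:+; rest ⊤}
  B2:  IN={b:+, e:+, f:+; rest ⊤}  OUT={e:+, f:+; rest ⊤}
  B3:  IN={e:+, f:+; rest ⊤}  OUT={e:+, f:+; rest ⊤}
  B4:  IN={e:+, f:+; rest ⊤}  OUT={a:+, f:+; rest ⊤}
  B5:  IN={f:+; rest ⊤}  OUT=(all ⊤)
  B6:  IN=(all ⊤)  OUT=(all ⊤)
  B7:  IN=(all ⊤)  OUT=(all ⊤)

Merge at B4: IN[B4] = OUT[B3] = {a: ⊤, b: ⊤, c: ⊤, d: ⊤, e: +, f: +}
Applying B4's transfer function to that IN value gives OUT[B4] (row B4 above).

Answer: {a: +, b: ⊤, c: ⊤, d: ⊤, e: ⊤, f: +}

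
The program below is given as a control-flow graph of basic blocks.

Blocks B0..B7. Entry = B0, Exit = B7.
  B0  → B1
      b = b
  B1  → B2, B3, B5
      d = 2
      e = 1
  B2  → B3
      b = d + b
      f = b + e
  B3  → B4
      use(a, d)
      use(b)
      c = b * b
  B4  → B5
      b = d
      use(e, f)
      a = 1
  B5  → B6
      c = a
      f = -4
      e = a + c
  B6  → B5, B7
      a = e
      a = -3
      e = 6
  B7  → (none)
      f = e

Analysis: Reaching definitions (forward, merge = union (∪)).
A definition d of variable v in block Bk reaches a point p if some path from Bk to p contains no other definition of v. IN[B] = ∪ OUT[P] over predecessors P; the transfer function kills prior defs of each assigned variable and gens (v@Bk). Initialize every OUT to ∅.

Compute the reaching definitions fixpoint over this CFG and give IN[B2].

Answer: {b@B0, d@B1, e@B1}

Working:
Converged values:
  B0:  IN={}  OUT={b@B0}
  B1:  IN={b@B0}  OUT={b@B0, d@B1, e@B1}
  B2:  IN={b@B0, d@B1, e@B1}  OUT={b@B2, d@B1, e@B1, f@B2}
  B3:  IN={b@B0, b@B2, d@B1, e@B1, f@B2}  OUT={b@B0, b@B2, c@B3, d@B1, e@B1, f@B2}
  B4:  IN={b@B0, b@B2, c@B3, d@B1, e@B1, f@B2}  OUT={a@B4, b@B4, c@B3, d@B1, e@B1, f@B2}
  B5:  IN={a@B4, a@B6, b@B0, b@B4, c@B3, c@B5, d@B1, e@B1, e@B6, f@B2, f@B5}  OUT={a@B4, a@B6, b@B0, b@B4, c@B5, d@B1, e@B5, f@B5}
  B6:  IN={a@B4, a@B6, b@B0, b@B4, c@B5, d@B1, e@B5, f@B5}  OUT={a@B6, b@B0, b@B4, c@B5, d@B1, e@B6, f@B5}
  B7:  IN={a@B6, b@B0, b@B4, c@B5, d@B1, e@B6, f@B5}  OUT={a@B6, b@B0, b@B4, c@B5, d@B1, e@B6, f@B7}

Merge at B2: IN[B2] = OUT[B1] = {b@B0, d@B1, e@B1}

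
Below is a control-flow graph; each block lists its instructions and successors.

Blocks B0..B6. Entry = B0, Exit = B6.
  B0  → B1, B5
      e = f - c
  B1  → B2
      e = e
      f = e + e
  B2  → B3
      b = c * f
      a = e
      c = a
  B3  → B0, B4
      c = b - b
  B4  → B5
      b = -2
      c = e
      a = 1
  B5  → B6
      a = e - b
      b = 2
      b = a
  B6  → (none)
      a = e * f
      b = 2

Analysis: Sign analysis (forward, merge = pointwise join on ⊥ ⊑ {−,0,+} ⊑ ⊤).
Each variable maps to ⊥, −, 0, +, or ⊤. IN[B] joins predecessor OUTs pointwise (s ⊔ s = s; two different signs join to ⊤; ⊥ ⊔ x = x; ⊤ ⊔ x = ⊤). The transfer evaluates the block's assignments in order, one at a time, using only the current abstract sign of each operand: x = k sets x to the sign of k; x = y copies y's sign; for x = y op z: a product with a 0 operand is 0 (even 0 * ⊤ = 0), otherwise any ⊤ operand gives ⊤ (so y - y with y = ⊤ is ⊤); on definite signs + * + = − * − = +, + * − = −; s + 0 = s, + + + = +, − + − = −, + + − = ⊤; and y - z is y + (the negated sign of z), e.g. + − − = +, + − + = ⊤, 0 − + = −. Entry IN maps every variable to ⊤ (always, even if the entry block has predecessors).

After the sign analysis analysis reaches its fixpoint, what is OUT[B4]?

Fixpoint table:
  B0:  IN=(all ⊤)  OUT=(all ⊤)
  B1:  IN=(all ⊤)  OUT=(all ⊤)
  B2:  IN=(all ⊤)  OUT=(all ⊤)
  B3:  IN=(all ⊤)  OUT=(all ⊤)
  B4:  IN=(all ⊤)  OUT={a:+, b:-; rest ⊤}
  B5:  IN=(all ⊤)  OUT=(all ⊤)
  B6:  IN=(all ⊤)  OUT={b:+; rest ⊤}

Merge at B4: IN[B4] = OUT[B3] = {a: ⊤, b: ⊤, c: ⊤, d: ⊤, e: ⊤, f: ⊤}
Applying B4's transfer function to that IN value gives OUT[B4] (row B4 above).

Answer: {a: +, b: -, c: ⊤, d: ⊤, e: ⊤, f: ⊤}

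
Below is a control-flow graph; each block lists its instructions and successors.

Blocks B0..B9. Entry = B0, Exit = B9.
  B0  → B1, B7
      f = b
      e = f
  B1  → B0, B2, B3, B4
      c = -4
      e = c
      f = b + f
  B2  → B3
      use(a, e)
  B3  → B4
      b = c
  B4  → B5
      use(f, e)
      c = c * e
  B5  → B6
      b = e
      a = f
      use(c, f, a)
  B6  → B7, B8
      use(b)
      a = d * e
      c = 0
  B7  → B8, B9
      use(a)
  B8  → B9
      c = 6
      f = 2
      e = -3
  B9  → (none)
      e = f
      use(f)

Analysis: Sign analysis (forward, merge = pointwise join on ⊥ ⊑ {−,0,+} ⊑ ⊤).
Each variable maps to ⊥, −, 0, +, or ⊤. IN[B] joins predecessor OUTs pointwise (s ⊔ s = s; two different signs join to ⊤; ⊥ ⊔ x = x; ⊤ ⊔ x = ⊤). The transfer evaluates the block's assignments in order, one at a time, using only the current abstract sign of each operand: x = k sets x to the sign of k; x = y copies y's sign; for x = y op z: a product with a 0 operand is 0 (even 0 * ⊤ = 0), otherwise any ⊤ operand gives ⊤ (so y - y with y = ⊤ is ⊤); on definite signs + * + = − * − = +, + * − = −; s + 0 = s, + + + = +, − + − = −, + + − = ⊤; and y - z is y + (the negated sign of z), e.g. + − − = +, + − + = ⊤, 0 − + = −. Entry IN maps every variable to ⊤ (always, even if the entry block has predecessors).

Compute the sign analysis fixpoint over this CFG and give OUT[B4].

Answer: {a: ⊤, b: ⊤, c: +, d: ⊤, e: -, f: ⊤}

Trace:
Converged values:
  B0: | IN=(all ⊤) | OUT=(all ⊤)
  B1: | IN=(all ⊤) | OUT={c:-, e:-; rest ⊤}
  B2: | IN={c:-, e:-; rest ⊤} | OUT={c:-, e:-; rest ⊤}
  B3: | IN={c:-, e:-; rest ⊤} | OUT={b:-, c:-, e:-; rest ⊤}
  B4: | IN={c:-, e:-; rest ⊤} | OUT={c:+, e:-; rest ⊤}
  B5: | IN={c:+, e:-; rest ⊤} | OUT={b:-, c:+, e:-; rest ⊤}
  B6: | IN={b:-, c:+, e:-; rest ⊤} | OUT={b:-, c:0, e:-; rest ⊤}
  B7: | IN=(all ⊤) | OUT=(all ⊤)
  B8: | IN=(all ⊤) | OUT={c:+, e:-, f:+; rest ⊤}
  B9: | IN=(all ⊤) | OUT=(all ⊤)

Merge at B4: IN[B4] = OUT[B1] ⊔ OUT[B3] = {a: ⊤, b: ⊤, c: -, d: ⊤, e: -, f: ⊤}
Applying B4's transfer function to that IN value gives OUT[B4] (row B4 above).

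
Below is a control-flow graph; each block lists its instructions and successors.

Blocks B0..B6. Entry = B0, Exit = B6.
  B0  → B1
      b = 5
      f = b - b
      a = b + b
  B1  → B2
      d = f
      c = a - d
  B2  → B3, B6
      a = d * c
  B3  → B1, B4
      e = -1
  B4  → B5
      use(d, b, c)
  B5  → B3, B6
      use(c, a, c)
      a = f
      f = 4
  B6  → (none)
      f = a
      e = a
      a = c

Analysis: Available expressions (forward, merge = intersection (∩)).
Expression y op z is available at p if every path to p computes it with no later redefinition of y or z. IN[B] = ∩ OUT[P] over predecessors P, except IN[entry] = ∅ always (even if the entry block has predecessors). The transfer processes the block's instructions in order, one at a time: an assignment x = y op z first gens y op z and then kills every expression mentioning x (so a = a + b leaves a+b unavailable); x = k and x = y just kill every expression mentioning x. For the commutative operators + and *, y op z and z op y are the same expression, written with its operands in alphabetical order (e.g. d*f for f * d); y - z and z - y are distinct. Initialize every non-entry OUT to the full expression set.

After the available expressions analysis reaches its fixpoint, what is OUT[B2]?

Fixpoint table:
  B0:  IN={}  OUT={b+b, b-b}
  B1:  IN={b+b, b-b}  OUT={a-d, b+b, b-b}
  B2:  IN={a-d, b+b, b-b}  OUT={b+b, b-b, c*d}
  B3:  IN={b+b, b-b, c*d}  OUT={b+b, b-b, c*d}
  B4:  IN={b+b, b-b, c*d}  OUT={b+b, b-b, c*d}
  B5:  IN={b+b, b-b, c*d}  OUT={b+b, b-b, c*d}
  B6:  IN={b+b, b-b, c*d}  OUT={b+b, b-b, c*d}

Merge at B2: IN[B2] = OUT[B1] = {a-d, b+b, b-b}
Applying B2's transfer function to that IN value gives OUT[B2] (row B2 above).

Answer: {b+b, b-b, c*d}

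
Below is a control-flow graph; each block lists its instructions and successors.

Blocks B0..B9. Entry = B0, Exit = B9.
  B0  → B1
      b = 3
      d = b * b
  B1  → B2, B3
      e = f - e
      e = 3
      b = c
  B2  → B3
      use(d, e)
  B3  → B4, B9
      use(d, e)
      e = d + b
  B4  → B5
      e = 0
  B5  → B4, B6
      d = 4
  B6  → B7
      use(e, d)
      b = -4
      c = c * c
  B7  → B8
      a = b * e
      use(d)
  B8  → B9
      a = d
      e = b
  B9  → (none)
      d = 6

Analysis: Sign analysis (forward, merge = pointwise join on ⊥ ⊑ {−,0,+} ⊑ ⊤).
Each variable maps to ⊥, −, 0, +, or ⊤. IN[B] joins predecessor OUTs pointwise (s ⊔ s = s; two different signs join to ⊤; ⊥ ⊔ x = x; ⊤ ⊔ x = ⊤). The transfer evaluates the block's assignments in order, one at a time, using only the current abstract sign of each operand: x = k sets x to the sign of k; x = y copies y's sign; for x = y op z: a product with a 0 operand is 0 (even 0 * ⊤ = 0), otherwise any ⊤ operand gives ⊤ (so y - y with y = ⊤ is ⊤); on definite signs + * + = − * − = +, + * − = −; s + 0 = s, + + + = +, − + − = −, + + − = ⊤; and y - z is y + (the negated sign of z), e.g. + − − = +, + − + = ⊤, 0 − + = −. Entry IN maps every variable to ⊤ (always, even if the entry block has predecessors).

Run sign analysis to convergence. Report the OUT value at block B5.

Per-block solution:
  B0: | IN=(all ⊤) | OUT={b:+, d:+; rest ⊤}
  B1: | IN={b:+, d:+; rest ⊤} | OUT={d:+, e:+; rest ⊤}
  B2: | IN={d:+, e:+; rest ⊤} | OUT={d:+, e:+; rest ⊤}
  B3: | IN={d:+, e:+; rest ⊤} | OUT={d:+; rest ⊤}
  B4: | IN={d:+; rest ⊤} | OUT={d:+, e:0; rest ⊤}
  B5: | IN={d:+, e:0; rest ⊤} | OUT={d:+, e:0; rest ⊤}
  B6: | IN={d:+, e:0; rest ⊤} | OUT={b:-, d:+, e:0; rest ⊤}
  B7: | IN={b:-, d:+, e:0; rest ⊤} | OUT={a:0, b:-, d:+, e:0; rest ⊤}
  B8: | IN={a:0, b:-, d:+, e:0; rest ⊤} | OUT={a:+, b:-, d:+, e:-; rest ⊤}
  B9: | IN={d:+; rest ⊤} | OUT={d:+; rest ⊤}

Merge at B5: IN[B5] = OUT[B4] = {a: ⊤, b: ⊤, c: ⊤, d: +, e: 0, f: ⊤}
Applying B5's transfer function to that IN value gives OUT[B5] (row B5 above).

Answer: {a: ⊤, b: ⊤, c: ⊤, d: +, e: 0, f: ⊤}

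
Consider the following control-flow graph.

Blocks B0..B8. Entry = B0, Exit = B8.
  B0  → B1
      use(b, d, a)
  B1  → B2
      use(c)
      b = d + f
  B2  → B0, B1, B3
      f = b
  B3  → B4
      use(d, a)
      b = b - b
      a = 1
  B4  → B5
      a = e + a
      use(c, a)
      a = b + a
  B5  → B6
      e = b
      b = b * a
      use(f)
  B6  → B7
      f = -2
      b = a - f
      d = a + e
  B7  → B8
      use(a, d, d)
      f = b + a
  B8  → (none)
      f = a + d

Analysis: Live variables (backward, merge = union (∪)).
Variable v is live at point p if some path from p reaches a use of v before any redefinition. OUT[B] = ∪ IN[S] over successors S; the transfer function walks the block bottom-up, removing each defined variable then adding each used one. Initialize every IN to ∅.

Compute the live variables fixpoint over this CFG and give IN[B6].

Fixpoint table:
  B0:  IN={a, b, c, d, e, f}  OUT={a, c, d, e, f}
  B1:  IN={a, c, d, e, f}  OUT={a, b, c, d, e}
  B2:  IN={a, b, c, d, e}  OUT={a, b, c, d, e, f}
  B3:  IN={a, b, c, d, e, f}  OUT={a, b, c, e, f}
  B4:  IN={a, b, c, e, f}  OUT={a, b, f}
  B5:  IN={a, b, f}  OUT={a, e}
  B6:  IN={a, e}  OUT={a, b, d}
  B7:  IN={a, b, d}  OUT={a, d}
  B8:  IN={a, d}  OUT={}

Merge at B6: OUT[B6] = IN[B7] = {a, b, d}
Applying B6's transfer function to that OUT value gives IN[B6] (row B6 above).

Answer: {a, e}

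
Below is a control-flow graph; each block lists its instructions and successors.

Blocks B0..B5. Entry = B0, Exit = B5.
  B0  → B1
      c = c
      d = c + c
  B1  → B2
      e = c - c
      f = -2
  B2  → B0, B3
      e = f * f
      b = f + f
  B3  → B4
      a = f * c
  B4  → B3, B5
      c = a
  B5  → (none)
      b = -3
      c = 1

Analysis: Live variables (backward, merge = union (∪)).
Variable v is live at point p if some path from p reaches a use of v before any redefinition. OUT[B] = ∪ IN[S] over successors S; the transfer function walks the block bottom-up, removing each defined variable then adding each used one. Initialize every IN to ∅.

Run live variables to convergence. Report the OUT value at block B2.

Answer: {c, f}

Trace:
Converged values:
  B0:   IN={c}   OUT={c}
  B1:   IN={c}   OUT={c, f}
  B2:   IN={c, f}   OUT={c, f}
  B3:   IN={c, f}   OUT={a, f}
  B4:   IN={a, f}   OUT={c, f}
  B5:   IN={}   OUT={}

Merge at B2: OUT[B2] = IN[B0] ⊔ IN[B3] = {c, f}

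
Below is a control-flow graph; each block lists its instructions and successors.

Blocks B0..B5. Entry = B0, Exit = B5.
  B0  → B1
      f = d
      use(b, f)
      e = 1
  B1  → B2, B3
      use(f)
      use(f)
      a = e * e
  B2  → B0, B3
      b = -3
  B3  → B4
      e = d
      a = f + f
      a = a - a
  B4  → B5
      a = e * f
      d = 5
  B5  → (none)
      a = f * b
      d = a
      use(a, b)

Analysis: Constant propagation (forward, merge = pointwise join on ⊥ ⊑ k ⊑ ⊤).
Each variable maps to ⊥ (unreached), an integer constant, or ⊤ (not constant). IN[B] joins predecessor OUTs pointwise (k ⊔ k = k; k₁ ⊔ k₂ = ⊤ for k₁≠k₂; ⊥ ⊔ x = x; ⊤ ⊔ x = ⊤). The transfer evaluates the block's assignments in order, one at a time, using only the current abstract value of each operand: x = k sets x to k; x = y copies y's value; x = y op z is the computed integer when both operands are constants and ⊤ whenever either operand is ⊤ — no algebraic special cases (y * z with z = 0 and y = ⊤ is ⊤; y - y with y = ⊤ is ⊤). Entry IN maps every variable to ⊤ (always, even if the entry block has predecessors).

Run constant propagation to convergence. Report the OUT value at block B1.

Converged values:
  B0:  IN=(all ⊤)  OUT={e:1; rest ⊤}
  B1:  IN={e:1; rest ⊤}  OUT={a:1, e:1; rest ⊤}
  B2:  IN={a:1, e:1; rest ⊤}  OUT={a:1, b:-3, e:1; rest ⊤}
  B3:  IN={a:1, e:1; rest ⊤}  OUT=(all ⊤)
  B4:  IN=(all ⊤)  OUT={d:5; rest ⊤}
  B5:  IN={d:5; rest ⊤}  OUT=(all ⊤)

Merge at B1: IN[B1] = OUT[B0] = {a: ⊤, b: ⊤, c: ⊤, d: ⊤, e: 1, f: ⊤}
Applying B1's transfer function to that IN value gives OUT[B1] (row B1 above).

Answer: {a: 1, b: ⊤, c: ⊤, d: ⊤, e: 1, f: ⊤}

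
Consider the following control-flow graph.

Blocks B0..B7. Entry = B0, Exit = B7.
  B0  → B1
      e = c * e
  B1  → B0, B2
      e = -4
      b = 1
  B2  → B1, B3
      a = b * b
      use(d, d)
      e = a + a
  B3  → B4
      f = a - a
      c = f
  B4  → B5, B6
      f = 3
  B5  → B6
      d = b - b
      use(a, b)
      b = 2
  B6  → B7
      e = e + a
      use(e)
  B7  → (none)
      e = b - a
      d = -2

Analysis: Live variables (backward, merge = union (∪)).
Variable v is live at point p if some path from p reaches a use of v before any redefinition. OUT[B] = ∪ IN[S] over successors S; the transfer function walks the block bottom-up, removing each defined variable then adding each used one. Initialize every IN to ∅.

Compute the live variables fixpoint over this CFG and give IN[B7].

Answer: {a, b}

Derivation:
Per-block solution:
  B0:   IN={c, d, e}   OUT={c, d}
  B1:   IN={c, d}   OUT={b, c, d, e}
  B2:   IN={b, c, d}   OUT={a, b, c, d, e}
  B3:   IN={a, b, e}   OUT={a, b, e}
  B4:   IN={a, b, e}   OUT={a, b, e}
  B5:   IN={a, b, e}   OUT={a, b, e}
  B6:   IN={a, b, e}   OUT={a, b}
  B7:   IN={a, b}   OUT={}

B7 is the boundary node: OUT[B7] = {}
Applying B7's transfer function to that OUT value gives IN[B7] (row B7 above).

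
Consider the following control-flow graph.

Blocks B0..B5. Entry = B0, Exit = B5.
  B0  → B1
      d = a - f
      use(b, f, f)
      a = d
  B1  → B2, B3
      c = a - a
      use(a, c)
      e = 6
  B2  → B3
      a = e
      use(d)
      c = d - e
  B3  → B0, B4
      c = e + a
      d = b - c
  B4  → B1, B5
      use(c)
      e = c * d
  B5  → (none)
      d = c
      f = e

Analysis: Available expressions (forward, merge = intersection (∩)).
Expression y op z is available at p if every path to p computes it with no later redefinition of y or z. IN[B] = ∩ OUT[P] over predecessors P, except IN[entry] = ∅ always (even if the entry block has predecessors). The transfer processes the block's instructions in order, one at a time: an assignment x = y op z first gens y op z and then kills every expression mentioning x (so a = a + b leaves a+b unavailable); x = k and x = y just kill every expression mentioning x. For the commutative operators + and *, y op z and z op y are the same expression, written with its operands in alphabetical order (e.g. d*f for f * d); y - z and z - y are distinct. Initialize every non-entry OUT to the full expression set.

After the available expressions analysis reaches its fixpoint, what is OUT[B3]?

Answer: {a+e, b-c}

Derivation:
Per-block solution:
  B0:   IN={}   OUT={}
  B1:   IN={}   OUT={a-a}
  B2:   IN={a-a}   OUT={d-e}
  B3:   IN={}   OUT={a+e, b-c}
  B4:   IN={a+e, b-c}   OUT={b-c, c*d}
  B5:   IN={b-c, c*d}   OUT={b-c}

Merge at B3: IN[B3] = OUT[B1] ∩ OUT[B2] = {}
Applying B3's transfer function to that IN value gives OUT[B3] (row B3 above).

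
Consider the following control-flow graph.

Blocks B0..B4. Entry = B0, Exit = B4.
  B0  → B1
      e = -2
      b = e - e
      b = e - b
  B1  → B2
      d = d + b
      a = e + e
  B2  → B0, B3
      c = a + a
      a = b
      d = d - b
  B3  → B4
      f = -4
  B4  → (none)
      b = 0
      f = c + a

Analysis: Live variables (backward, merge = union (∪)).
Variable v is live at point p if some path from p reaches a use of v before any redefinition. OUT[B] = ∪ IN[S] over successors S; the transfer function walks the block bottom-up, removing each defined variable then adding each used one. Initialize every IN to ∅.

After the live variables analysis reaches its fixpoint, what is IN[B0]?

Converged values:
  B0:   IN={d}   OUT={b, d, e}
  B1:   IN={b, d, e}   OUT={a, b, d}
  B2:   IN={a, b, d}   OUT={a, c, d}
  B3:   IN={a, c}   OUT={a, c}
  B4:   IN={a, c}   OUT={}

Merge at B0: OUT[B0] = IN[B1] = {b, d, e}
Applying B0's transfer function to that OUT value gives IN[B0] (row B0 above).

Answer: {d}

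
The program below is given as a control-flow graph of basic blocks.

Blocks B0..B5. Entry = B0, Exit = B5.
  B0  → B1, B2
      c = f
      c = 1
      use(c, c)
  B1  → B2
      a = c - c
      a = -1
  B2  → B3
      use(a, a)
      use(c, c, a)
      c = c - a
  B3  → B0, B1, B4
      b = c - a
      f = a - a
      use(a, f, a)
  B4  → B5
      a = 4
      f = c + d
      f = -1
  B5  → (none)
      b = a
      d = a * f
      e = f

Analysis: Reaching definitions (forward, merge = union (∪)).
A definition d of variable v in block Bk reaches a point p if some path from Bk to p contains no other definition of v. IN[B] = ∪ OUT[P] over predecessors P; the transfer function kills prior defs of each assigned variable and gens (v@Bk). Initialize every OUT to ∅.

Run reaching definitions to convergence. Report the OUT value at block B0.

Answer: {a@B1, b@B3, c@B0, f@B3}

Trace:
Fixpoint table:
  B0: | IN={a@B1, b@B3, c@B2, f@B3} | OUT={a@B1, b@B3, c@B0, f@B3}
  B1: | IN={a@B1, b@B3, c@B0, c@B2, f@B3} | OUT={a@B1, b@B3, c@B0, c@B2, f@B3}
  B2: | IN={a@B1, b@B3, c@B0, c@B2, f@B3} | OUT={a@B1, b@B3, c@B2, f@B3}
  B3: | IN={a@B1, b@B3, c@B2, f@B3} | OUT={a@B1, b@B3, c@B2, f@B3}
  B4: | IN={a@B1, b@B3, c@B2, f@B3} | OUT={a@B4, b@B3, c@B2, f@B4}
  B5: | IN={a@B4, b@B3, c@B2, f@B4} | OUT={a@B4, b@B5, c@B2, d@B5, e@B5, f@B4}

Merge at B0 (entry node, so the boundary value {} is joined with the incoming edge(s)): IN[B0] = {} ⊔ OUT[B3] = {a@B1, b@B3, c@B2, f@B3}
Applying B0's transfer function to that IN value gives OUT[B0] (row B0 above).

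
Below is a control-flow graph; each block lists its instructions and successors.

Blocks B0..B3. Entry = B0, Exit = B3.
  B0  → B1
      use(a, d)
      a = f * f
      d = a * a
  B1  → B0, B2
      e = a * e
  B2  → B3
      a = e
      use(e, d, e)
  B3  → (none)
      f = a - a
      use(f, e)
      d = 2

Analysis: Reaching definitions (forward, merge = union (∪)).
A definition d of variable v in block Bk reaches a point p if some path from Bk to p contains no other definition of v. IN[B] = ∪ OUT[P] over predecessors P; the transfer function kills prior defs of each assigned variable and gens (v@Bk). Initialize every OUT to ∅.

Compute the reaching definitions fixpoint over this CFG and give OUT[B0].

Per-block solution:
  B0:  IN={a@B0, d@B0, e@B1}  OUT={a@B0, d@B0, e@B1}
  B1:  IN={a@B0, d@B0, e@B1}  OUT={a@B0, d@B0, e@B1}
  B2:  IN={a@B0, d@B0, e@B1}  OUT={a@B2, d@B0, e@B1}
  B3:  IN={a@B2, d@B0, e@B1}  OUT={a@B2, d@B3, e@B1, f@B3}

Merge at B0 (entry node, so the boundary value {} is joined with the incoming edge(s)): IN[B0] = {} ⊔ OUT[B1] = {a@B0, d@B0, e@B1}
Applying B0's transfer function to that IN value gives OUT[B0] (row B0 above).

Answer: {a@B0, d@B0, e@B1}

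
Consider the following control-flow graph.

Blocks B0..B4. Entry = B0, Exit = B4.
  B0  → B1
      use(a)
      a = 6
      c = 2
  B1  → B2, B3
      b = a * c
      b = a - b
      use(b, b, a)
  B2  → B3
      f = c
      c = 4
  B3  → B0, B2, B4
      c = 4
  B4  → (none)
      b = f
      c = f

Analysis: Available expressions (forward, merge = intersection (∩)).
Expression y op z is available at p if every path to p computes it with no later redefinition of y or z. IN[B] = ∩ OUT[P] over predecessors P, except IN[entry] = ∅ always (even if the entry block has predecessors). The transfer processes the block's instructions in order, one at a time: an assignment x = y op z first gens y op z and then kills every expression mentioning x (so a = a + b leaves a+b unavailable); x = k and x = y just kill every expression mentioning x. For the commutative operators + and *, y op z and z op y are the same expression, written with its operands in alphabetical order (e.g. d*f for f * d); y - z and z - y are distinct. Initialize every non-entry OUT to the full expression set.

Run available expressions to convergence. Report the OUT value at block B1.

Per-block solution:
  B0: | IN={} | OUT={}
  B1: | IN={} | OUT={a*c}
  B2: | IN={} | OUT={}
  B3: | IN={} | OUT={}
  B4: | IN={} | OUT={}

Merge at B1: IN[B1] = OUT[B0] = {}
Applying B1's transfer function to that IN value gives OUT[B1] (row B1 above).

Answer: {a*c}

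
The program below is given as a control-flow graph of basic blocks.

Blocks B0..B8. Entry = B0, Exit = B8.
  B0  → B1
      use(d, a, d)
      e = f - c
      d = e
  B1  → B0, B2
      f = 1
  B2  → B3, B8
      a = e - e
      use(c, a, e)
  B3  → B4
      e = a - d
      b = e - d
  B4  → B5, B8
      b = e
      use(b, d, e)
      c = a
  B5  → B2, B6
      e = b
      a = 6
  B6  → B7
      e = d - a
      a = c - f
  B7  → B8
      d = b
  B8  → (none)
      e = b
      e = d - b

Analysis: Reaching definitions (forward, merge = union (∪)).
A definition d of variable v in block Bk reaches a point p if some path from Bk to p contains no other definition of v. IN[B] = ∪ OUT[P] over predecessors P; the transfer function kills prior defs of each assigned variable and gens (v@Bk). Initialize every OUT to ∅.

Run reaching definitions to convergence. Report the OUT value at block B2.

Converged values:
  B0:  IN={d@B0, e@B0, f@B1}  OUT={d@B0, e@B0, f@B1}
  B1:  IN={d@B0, e@B0, f@B1}  OUT={d@B0, e@B0, f@B1}
  B2:  IN={a@B5, b@B4, c@B4, d@B0, e@B0, e@B5, f@B1}  OUT={a@B2, b@B4, c@B4, d@B0, e@B0, e@B5, f@B1}
  B3:  IN={a@B2, b@B4, c@B4, d@B0, e@B0, e@B5, f@B1}  OUT={a@B2, b@B3, c@B4, d@B0, e@B3, f@B1}
  B4:  IN={a@B2, b@B3, c@B4, d@B0, e@B3, f@B1}  OUT={a@B2, b@B4, c@B4, d@B0, e@B3, f@B1}
  B5:  IN={a@B2, b@B4, c@B4, d@B0, e@B3, f@B1}  OUT={a@B5, b@B4, c@B4, d@B0, e@B5, f@B1}
  B6:  IN={a@B5, b@B4, c@B4, d@B0, e@B5, f@B1}  OUT={a@B6, b@B4, c@B4, d@B0, e@B6, f@B1}
  B7:  IN={a@B6, b@B4, c@B4, d@B0, e@B6, f@B1}  OUT={a@B6, b@B4, c@B4, d@B7, e@B6, f@B1}
  B8:  IN={a@B2, a@B6, b@B4, c@B4, d@B0, d@B7, e@B0, e@B3, e@B5, e@B6, f@B1}  OUT={a@B2, a@B6, b@B4, c@B4, d@B0, d@B7, e@B8, f@B1}

Merge at B2: IN[B2] = OUT[B1] ⊔ OUT[B5] = {a@B5, b@B4, c@B4, d@B0, e@B0, e@B5, f@B1}
Applying B2's transfer function to that IN value gives OUT[B2] (row B2 above).

Answer: {a@B2, b@B4, c@B4, d@B0, e@B0, e@B5, f@B1}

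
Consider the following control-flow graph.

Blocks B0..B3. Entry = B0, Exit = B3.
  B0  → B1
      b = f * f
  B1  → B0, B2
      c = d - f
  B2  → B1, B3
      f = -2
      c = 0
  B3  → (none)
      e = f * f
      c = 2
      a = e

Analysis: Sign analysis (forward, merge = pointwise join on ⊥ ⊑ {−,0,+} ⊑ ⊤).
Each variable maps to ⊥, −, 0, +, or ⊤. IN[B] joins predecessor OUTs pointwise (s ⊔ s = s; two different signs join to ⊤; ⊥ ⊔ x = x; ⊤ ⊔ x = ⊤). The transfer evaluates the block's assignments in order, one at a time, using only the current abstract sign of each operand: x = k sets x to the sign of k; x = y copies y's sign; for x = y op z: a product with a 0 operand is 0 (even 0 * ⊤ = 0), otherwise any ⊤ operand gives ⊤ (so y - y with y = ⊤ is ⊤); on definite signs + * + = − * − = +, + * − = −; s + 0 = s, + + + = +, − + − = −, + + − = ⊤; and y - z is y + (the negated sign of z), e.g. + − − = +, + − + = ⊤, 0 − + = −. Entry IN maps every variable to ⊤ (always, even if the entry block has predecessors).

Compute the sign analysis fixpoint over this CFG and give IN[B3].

Answer: {a: ⊤, b: ⊤, c: 0, d: ⊤, e: ⊤, f: -}

Working:
Fixpoint table:
  B0:  IN=(all ⊤)  OUT=(all ⊤)
  B1:  IN=(all ⊤)  OUT=(all ⊤)
  B2:  IN=(all ⊤)  OUT={c:0, f:-; rest ⊤}
  B3:  IN={c:0, f:-; rest ⊤}  OUT={a:+, c:+, e:+, f:-; rest ⊤}

Merge at B3: IN[B3] = OUT[B2] = {a: ⊤, b: ⊤, c: 0, d: ⊤, e: ⊤, f: -}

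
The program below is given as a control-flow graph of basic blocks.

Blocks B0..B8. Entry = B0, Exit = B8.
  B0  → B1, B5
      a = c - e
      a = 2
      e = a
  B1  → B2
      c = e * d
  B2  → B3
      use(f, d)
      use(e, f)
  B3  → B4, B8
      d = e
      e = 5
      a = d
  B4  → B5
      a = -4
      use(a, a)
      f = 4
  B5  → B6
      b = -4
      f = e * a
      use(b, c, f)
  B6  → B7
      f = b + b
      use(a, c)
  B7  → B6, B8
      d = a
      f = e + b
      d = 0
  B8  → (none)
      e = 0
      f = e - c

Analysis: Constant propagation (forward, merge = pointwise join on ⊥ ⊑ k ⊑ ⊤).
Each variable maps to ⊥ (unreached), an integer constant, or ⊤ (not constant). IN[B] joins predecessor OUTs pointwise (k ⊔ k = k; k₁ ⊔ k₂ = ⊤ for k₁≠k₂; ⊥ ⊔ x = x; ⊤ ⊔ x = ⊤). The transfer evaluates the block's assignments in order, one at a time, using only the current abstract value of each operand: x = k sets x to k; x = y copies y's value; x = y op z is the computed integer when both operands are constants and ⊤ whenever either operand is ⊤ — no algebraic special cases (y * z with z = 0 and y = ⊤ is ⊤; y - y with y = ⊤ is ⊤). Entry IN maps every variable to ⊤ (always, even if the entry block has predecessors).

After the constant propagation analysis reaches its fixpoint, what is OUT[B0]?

Converged values:
  B0:  IN=(all ⊤)  OUT={a:2, e:2; rest ⊤}
  B1:  IN={a:2, e:2; rest ⊤}  OUT={a:2, e:2; rest ⊤}
  B2:  IN={a:2, e:2; rest ⊤}  OUT={a:2, e:2; rest ⊤}
  B3:  IN={a:2, e:2; rest ⊤}  OUT={a:2, d:2, e:5; rest ⊤}
  B4:  IN={a:2, d:2, e:5; rest ⊤}  OUT={a:-4, d:2, e:5, f:4; rest ⊤}
  B5:  IN=(all ⊤)  OUT={b:-4; rest ⊤}
  B6:  IN={b:-4; rest ⊤}  OUT={b:-4, f:-8; rest ⊤}
  B7:  IN={b:-4, f:-8; rest ⊤}  OUT={b:-4, d:0; rest ⊤}
  B8:  IN=(all ⊤)  OUT={e:0; rest ⊤}

B0 is the boundary node: IN[B0] = {a: ⊤, b: ⊤, c: ⊤, d: ⊤, e: ⊤, f: ⊤}
Applying B0's transfer function to that IN value gives OUT[B0] (row B0 above).

Answer: {a: 2, b: ⊤, c: ⊤, d: ⊤, e: 2, f: ⊤}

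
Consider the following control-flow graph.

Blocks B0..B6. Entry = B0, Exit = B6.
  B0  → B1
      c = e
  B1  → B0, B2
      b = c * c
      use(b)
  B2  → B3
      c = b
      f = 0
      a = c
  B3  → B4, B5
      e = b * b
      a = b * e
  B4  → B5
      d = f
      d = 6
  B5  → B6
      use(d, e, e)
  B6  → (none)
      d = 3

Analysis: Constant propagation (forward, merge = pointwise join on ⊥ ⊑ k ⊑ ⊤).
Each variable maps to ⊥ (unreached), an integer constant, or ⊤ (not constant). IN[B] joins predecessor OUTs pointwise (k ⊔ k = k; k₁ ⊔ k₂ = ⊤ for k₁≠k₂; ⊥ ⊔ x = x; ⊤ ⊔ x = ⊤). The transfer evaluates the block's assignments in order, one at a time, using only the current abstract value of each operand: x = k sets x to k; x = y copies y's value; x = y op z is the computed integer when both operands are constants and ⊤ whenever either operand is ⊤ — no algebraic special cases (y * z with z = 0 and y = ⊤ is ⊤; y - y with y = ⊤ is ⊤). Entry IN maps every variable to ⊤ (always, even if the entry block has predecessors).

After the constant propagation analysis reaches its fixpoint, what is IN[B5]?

Converged values:
  B0: | IN=(all ⊤) | OUT=(all ⊤)
  B1: | IN=(all ⊤) | OUT=(all ⊤)
  B2: | IN=(all ⊤) | OUT={f:0; rest ⊤}
  B3: | IN={f:0; rest ⊤} | OUT={f:0; rest ⊤}
  B4: | IN={f:0; rest ⊤} | OUT={d:6, f:0; rest ⊤}
  B5: | IN={f:0; rest ⊤} | OUT={f:0; rest ⊤}
  B6: | IN={f:0; rest ⊤} | OUT={d:3, f:0; rest ⊤}

Merge at B5: IN[B5] = OUT[B3] ⊔ OUT[B4] = {a: ⊤, b: ⊤, c: ⊤, d: ⊤, e: ⊤, f: 0}

Answer: {a: ⊤, b: ⊤, c: ⊤, d: ⊤, e: ⊤, f: 0}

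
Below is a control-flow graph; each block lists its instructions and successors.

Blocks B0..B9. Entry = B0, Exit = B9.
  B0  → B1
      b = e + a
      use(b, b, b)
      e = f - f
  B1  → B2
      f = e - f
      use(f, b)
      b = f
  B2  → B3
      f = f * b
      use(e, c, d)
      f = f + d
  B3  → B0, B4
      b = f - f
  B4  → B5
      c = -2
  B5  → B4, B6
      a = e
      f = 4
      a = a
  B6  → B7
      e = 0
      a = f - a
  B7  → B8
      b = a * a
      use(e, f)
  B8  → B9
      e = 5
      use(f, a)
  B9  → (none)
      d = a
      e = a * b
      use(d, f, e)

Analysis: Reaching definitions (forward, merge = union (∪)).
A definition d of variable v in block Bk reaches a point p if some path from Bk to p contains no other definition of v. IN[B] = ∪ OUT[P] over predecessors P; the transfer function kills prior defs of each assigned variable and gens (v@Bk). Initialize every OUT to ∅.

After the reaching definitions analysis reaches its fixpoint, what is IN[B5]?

Per-block solution:
  B0: | IN={b@B3, e@B0, f@B2} | OUT={b@B0, e@B0, f@B2}
  B1: | IN={b@B0, e@B0, f@B2} | OUT={b@B1, e@B0, f@B1}
  B2: | IN={b@B1, e@B0, f@B1} | OUT={b@B1, e@B0, f@B2}
  B3: | IN={b@B1, e@B0, f@B2} | OUT={b@B3, e@B0, f@B2}
  B4: | IN={a@B5, b@B3, c@B4, e@B0, f@B2, f@B5} | OUT={a@B5, b@B3, c@B4, e@B0, f@B2, f@B5}
  B5: | IN={a@B5, b@B3, c@B4, e@B0, f@B2, f@B5} | OUT={a@B5, b@B3, c@B4, e@B0, f@B5}
  B6: | IN={a@B5, b@B3, c@B4, e@B0, f@B5} | OUT={a@B6, b@B3, c@B4, e@B6, f@B5}
  B7: | IN={a@B6, b@B3, c@B4, e@B6, f@B5} | OUT={a@B6, b@B7, c@B4, e@B6, f@B5}
  B8: | IN={a@B6, b@B7, c@B4, e@B6, f@B5} | OUT={a@B6, b@B7, c@B4, e@B8, f@B5}
  B9: | IN={a@B6, b@B7, c@B4, e@B8, f@B5} | OUT={a@B6, b@B7, c@B4, d@B9, e@B9, f@B5}

Merge at B5: IN[B5] = OUT[B4] = {a@B5, b@B3, c@B4, e@B0, f@B2, f@B5}

Answer: {a@B5, b@B3, c@B4, e@B0, f@B2, f@B5}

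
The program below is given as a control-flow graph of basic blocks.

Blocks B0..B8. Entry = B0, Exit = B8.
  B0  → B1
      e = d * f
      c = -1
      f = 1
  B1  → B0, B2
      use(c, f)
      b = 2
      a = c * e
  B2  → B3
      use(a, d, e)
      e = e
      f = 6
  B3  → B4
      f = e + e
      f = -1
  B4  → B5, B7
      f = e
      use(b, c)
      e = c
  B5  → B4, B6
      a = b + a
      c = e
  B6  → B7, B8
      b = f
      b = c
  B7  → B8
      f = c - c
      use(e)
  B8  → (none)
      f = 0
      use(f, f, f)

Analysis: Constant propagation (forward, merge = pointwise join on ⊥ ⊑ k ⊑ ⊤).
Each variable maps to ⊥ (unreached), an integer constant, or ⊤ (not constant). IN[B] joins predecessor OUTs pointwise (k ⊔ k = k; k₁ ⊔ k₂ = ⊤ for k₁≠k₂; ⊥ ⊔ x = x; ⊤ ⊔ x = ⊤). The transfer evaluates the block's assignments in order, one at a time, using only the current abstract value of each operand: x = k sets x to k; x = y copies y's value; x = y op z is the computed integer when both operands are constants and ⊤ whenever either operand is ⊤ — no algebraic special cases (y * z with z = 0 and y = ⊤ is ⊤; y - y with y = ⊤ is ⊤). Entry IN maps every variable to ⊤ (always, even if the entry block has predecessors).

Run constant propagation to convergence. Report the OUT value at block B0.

Answer: {a: ⊤, b: ⊤, c: -1, d: ⊤, e: ⊤, f: 1}

Derivation:
Converged values:
  B0:  IN=(all ⊤)  OUT={c:-1, f:1; rest ⊤}
  B1:  IN={c:-1, f:1; rest ⊤}  OUT={b:2, c:-1, f:1; rest ⊤}
  B2:  IN={b:2, c:-1, f:1; rest ⊤}  OUT={b:2, c:-1, f:6; rest ⊤}
  B3:  IN={b:2, c:-1, f:6; rest ⊤}  OUT={b:2, c:-1, f:-1; rest ⊤}
  B4:  IN={b:2, c:-1; rest ⊤}  OUT={b:2, c:-1, e:-1; rest ⊤}
  B5:  IN={b:2, c:-1, e:-1; rest ⊤}  OUT={b:2, c:-1, e:-1; rest ⊤}
  B6:  IN={b:2, c:-1, e:-1; rest ⊤}  OUT={b:-1, c:-1, e:-1; rest ⊤}
  B7:  IN={c:-1, e:-1; rest ⊤}  OUT={c:-1, e:-1, f:0; rest ⊤}
  B8:  IN={c:-1, e:-1; rest ⊤}  OUT={c:-1, e:-1, f:0; rest ⊤}

Merge at B0 (entry node, so the boundary value (all ⊤) is joined with the incoming edge(s)): IN[B0] = (all ⊤) ⊔ OUT[B1] = {a: ⊤, b: ⊤, c: ⊤, d: ⊤, e: ⊤, f: ⊤}
Applying B0's transfer function to that IN value gives OUT[B0] (row B0 above).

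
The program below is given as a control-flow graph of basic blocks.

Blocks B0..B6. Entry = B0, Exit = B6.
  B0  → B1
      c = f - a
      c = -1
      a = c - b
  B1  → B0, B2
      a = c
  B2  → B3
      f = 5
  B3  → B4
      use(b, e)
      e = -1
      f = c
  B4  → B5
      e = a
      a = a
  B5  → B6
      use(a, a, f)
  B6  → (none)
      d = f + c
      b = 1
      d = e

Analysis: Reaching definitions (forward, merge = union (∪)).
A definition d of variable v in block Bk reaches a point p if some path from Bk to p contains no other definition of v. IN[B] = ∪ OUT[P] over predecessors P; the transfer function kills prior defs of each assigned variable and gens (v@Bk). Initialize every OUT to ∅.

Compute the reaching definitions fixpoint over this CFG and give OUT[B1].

Answer: {a@B1, c@B0}

Working:
Per-block solution:
  B0:  IN={a@B1, c@B0}  OUT={a@B0, c@B0}
  B1:  IN={a@B0, c@B0}  OUT={a@B1, c@B0}
  B2:  IN={a@B1, c@B0}  OUT={a@B1, c@B0, f@B2}
  B3:  IN={a@B1, c@B0, f@B2}  OUT={a@B1, c@B0, e@B3, f@B3}
  B4:  IN={a@B1, c@B0, e@B3, f@B3}  OUT={a@B4, c@B0, e@B4, f@B3}
  B5:  IN={a@B4, c@B0, e@B4, f@B3}  OUT={a@B4, c@B0, e@B4, f@B3}
  B6:  IN={a@B4, c@B0, e@B4, f@B3}  OUT={a@B4, b@B6, c@B0, d@B6, e@B4, f@B3}

Merge at B1: IN[B1] = OUT[B0] = {a@B0, c@B0}
Applying B1's transfer function to that IN value gives OUT[B1] (row B1 above).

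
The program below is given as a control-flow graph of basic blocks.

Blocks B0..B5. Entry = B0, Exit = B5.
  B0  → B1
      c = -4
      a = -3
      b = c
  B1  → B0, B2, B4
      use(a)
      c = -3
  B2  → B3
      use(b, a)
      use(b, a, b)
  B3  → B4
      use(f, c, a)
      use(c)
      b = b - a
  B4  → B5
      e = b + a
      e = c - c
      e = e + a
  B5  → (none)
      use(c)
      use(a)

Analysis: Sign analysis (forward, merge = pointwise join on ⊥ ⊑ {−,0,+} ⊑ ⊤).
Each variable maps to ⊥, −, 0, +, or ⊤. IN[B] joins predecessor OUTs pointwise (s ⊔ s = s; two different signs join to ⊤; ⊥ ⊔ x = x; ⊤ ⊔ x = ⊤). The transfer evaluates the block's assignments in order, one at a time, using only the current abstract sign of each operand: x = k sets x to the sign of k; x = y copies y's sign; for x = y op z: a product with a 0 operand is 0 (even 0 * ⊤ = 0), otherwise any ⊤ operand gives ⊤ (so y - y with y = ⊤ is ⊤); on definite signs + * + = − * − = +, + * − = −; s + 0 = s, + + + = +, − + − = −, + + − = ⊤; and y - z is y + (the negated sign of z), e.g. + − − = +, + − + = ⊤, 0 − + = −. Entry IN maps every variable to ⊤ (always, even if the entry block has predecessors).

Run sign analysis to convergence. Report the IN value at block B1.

Converged values:
  B0: | IN=(all ⊤) | OUT={a:-, b:-, c:-; rest ⊤}
  B1: | IN={a:-, b:-, c:-; rest ⊤} | OUT={a:-, b:-, c:-; rest ⊤}
  B2: | IN={a:-, b:-, c:-; rest ⊤} | OUT={a:-, b:-, c:-; rest ⊤}
  B3: | IN={a:-, b:-, c:-; rest ⊤} | OUT={a:-, c:-; rest ⊤}
  B4: | IN={a:-, c:-; rest ⊤} | OUT={a:-, c:-; rest ⊤}
  B5: | IN={a:-, c:-; rest ⊤} | OUT={a:-, c:-; rest ⊤}

Merge at B1: IN[B1] = OUT[B0] = {a: -, b: -, c: -, d: ⊤, e: ⊤, f: ⊤}

Answer: {a: -, b: -, c: -, d: ⊤, e: ⊤, f: ⊤}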